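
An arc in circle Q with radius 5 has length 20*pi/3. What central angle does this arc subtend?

Arc length L = 2πr × θ/360, so θ = 360L / (2πr).
θ = 360 × 20*pi/3 / (2π × 5)
θ = 240°
θ = 240°

240°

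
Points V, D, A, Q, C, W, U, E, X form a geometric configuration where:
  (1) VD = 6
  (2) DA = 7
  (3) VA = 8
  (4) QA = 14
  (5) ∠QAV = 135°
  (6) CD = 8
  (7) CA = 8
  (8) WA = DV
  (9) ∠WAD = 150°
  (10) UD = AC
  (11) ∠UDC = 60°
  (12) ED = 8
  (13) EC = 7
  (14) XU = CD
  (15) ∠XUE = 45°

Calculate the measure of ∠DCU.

From the given relations: UD = AC = 8.
Step 1: By the law of cosines on triangle CDU: CU² = 8² + 8² − 2·8·8·cos(60°) = 64, so CU = 8.
Step 2: By the inverse law of cosines on triangle DCU: cos(∠DCU) = (8² + 8² − 8²) / (2·8·8) = 64/128 = 0.5, so ∠DCU = 60°.

Therefore, the measure of angle ∠DCU = 60°.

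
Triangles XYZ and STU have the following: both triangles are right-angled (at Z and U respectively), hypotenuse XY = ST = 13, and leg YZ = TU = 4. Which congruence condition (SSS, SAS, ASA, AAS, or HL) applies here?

Consider the given information: both triangles are right-angled (at Z and U respectively), hypotenuse XY = ST = 13, and leg YZ = TU = 4
This is not ASA or AAS: ASA requires two angles and the side between them. AAS requires two angles and a non-included side.
The correct criterion is HL. The hypotenuse and one leg of two right triangles are equal (Hypotenuse-Leg).

HL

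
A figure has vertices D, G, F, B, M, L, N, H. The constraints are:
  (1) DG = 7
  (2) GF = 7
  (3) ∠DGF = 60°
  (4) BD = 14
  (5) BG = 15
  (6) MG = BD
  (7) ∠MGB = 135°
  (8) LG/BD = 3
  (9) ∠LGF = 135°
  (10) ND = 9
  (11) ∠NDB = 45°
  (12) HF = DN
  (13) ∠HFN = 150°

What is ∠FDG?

Step 1: By the law of cosines on triangle DGF: DF² = 7² + 7² − 2·7·7·cos(60°) = 49, so DF = 7.
Step 2: By the inverse law of cosines on triangle FDG: cos(∠FDG) = (7² + 7² − 7²) / (2·7·7) = 49/98 = 0.5, so ∠FDG = 60°.

Therefore, the measure of angle ∠FDG = 60°.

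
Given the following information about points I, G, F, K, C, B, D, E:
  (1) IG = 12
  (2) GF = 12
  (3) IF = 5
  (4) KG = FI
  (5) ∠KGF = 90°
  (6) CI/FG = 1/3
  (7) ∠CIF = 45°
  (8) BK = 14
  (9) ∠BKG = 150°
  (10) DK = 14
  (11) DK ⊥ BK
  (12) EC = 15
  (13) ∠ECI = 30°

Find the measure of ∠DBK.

Step 1: By the law of cosines on triangle BKD: BD² = 14² + 14² − 2·14·14·cos(90°) = 392, so BD = 14·√2.
Step 2: By the inverse law of cosines on triangle DBK: cos(∠DBK) = ((14·√2)² + 14² − 14²) / (2·14·√2·14) = 392/554.37 = 0.7071, so ∠DBK = 45°.

Therefore, the measure of angle ∠DBK = 45°.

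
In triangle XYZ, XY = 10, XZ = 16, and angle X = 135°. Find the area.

Area = (1/2) * XY * XZ * sin(X)
Area = (1/2) * 10 * 16 * sin(135°)
Area = (1/2) * 10 * 16 * sqrt(2)/2
Area = 40*sqrt(2)

40*sqrt(2)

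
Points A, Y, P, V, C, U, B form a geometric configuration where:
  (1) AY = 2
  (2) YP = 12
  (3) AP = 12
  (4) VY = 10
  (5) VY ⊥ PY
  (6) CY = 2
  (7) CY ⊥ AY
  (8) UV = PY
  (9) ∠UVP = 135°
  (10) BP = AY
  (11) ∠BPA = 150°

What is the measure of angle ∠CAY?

Step 1: By the law of cosines on triangle AYC: AC² = 2² + 2² − 2·2·2·cos(90°) = 8, so AC = 2·√2.
Step 2: By the inverse law of cosines on triangle CAY: cos(∠CAY) = ((2·√2)² + 2² − 2²) / (2·2·√2·2) = 8/11.31 = 0.7071, so ∠CAY = 45°.

Therefore, the measure of angle ∠CAY = 45°.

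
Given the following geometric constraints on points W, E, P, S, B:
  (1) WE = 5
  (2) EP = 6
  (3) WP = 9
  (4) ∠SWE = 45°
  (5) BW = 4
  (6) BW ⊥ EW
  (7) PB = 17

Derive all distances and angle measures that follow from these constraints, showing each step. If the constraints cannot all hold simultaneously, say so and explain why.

These constraints are not satisfiable: by the triangle inequality in triangle WPB, (3) WP = 9 and (5) BW = 4 force PB ≤ 9 + 4 = 13, but (7) says PB = 17. No planar figure meets all of them, so nothing further can be derived.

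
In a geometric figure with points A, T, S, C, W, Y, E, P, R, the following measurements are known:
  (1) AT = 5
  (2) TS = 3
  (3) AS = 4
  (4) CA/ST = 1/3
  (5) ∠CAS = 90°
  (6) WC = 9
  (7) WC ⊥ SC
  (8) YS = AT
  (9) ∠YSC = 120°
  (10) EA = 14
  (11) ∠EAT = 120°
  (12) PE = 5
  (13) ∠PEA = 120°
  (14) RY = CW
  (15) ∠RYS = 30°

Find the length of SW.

From the given relations: CA = 1/3·ST = 1/3·3 = 1.
Step 1: By the law of cosines on triangle CAS: CS² = 1² + 4² − 2·1·4·cos(90°) = 17, so CS = √17.
Step 2: By the law of cosines on triangle SCW: SW² = √17² + 9² − 2·√17·9·cos(90°) = 98, so SW = 7·√2.

Therefore, the length of SW = 7·√2.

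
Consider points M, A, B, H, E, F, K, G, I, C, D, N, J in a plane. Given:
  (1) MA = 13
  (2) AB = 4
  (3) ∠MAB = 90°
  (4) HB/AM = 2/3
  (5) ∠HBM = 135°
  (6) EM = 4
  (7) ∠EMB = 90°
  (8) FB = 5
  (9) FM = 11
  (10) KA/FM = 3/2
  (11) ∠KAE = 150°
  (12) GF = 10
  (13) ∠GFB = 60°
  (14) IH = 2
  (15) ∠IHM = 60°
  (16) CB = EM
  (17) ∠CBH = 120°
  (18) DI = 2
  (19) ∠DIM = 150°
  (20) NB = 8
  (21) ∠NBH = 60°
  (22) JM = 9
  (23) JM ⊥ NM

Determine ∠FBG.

Step 1: By the law of cosines on triangle BFG: BG² = 5² + 10² − 2·5·10·cos(60°) = 75, so BG = 5·√3.
Step 2: By the inverse law of cosines on triangle FBG: cos(∠FBG) = (5² + (5·√3)² − 10²) / (2·5·5·√3) = 0/86.6 = 0, so ∠FBG = 90°.

Therefore, the measure of angle ∠FBG = 90°.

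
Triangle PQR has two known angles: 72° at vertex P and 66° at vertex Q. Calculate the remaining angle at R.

The interior angles sum to 180°: angle R = 180 - 72 - 66 = 42°.
The triangle is acute (angles 72°, 66°, 42°).

42 degrees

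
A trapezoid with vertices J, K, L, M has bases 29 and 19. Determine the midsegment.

The midsegment (median) of a trapezoid connects the midpoints of the non-parallel sides.
Its length is the average of the two bases: (29 + 19) / 2 = 24.

24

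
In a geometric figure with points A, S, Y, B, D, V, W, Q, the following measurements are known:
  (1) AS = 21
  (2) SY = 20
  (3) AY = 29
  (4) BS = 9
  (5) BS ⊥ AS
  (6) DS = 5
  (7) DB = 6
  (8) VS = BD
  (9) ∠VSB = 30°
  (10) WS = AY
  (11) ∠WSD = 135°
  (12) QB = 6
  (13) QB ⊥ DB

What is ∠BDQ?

Step 1: By the law of cosines on triangle DBQ: DQ² = 6² + 6² − 2·6·6·cos(90°) = 72, so DQ = 6·√2.
Step 2: By the inverse law of cosines on triangle BDQ: cos(∠BDQ) = (6² + (6·√2)² − 6²) / (2·6·6·√2) = 72/101.82 = 0.7071, so ∠BDQ = 45°.

Therefore, the measure of angle ∠BDQ = 45°.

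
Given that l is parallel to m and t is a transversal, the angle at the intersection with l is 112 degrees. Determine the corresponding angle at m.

Corresponding angles formed by parallel lines and a transversal are equal.
The given angle is 112 degrees.
The corresponding angle = 112 degrees.

112 degrees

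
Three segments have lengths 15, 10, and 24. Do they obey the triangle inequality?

Yes.
The triangle inequality requires that the sum of any two sides exceeds the third.
Here 10 + 15 = 25 > 24, so the condition is met.

Yes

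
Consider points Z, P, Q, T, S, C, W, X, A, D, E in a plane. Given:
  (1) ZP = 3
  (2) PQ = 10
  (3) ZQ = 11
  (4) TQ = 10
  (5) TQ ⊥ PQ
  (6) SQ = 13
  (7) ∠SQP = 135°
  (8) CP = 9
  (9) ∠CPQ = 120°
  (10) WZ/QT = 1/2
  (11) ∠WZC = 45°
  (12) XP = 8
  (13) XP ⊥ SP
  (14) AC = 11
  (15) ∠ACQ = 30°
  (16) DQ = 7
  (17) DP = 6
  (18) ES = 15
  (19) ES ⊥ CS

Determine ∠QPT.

Step 1: By the law of cosines on triangle PQT: PT² = 10² + 10² − 2·10·10·cos(90°) = 200, so PT = 10·√2.
Step 2: By the inverse law of cosines on triangle QPT: cos(∠QPT) = (10² + (10·√2)² − 10²) / (2·10·10·√2) = 200/282.84 = 0.7071, so ∠QPT = 45°.

Therefore, the measure of angle ∠QPT = 45°.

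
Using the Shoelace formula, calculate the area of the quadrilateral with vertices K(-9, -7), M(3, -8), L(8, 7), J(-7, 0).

Shoelace: sum of cross terms = 276, Area = (1/2)|276| = 138

138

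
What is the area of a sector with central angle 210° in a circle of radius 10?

The full circle has area πr² = π(10)² = 100*pi.
The sector covers 210° out of 360°, a fraction of 7/12.
Sector area = 100*pi × 7/12 = 175*pi/3.

175*pi/3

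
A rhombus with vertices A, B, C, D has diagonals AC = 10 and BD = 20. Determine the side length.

Half-diagonals are 5 and 10. side = sqrt(5^2 + 10^2) = sqrt(125) = 5*sqrt(5)

5*sqrt(5)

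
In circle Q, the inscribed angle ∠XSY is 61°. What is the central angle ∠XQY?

By the inscribed angle theorem, the central angle is twice the inscribed angle.
Central angle = 2 × 61° = 122°

122°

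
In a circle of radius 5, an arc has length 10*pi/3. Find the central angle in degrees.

Arc length L = 2πr × θ/360, so θ = 360L / (2πr).
θ = 360 × 10*pi/3 / (2π × 5)
θ = 120°
θ = 120°

120°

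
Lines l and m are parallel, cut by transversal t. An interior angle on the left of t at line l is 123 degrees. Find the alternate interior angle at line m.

Alternate interior angles are equal: 123 degrees.

123 degrees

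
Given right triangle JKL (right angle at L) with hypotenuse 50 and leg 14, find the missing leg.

By the Pythagorean theorem: KL^2 = JK^2 - JL^2
KL^2 = 50^2 - 14^2 = 2500 - 196 = 2304
KL = sqrt(2304) = 48

48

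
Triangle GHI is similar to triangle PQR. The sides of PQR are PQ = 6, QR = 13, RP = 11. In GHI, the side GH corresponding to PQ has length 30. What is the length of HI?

Similar triangles have proportional sides. Setting up the proportion:
GH / PQ = HI / QR
30 / 6 = HI / 13
HI = 13 * 30 / 6 = 65.

65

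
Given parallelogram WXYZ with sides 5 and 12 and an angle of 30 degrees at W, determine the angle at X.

In a parallelogram, consecutive angles are supplementary (sum to 180°).
angle X = 180 - angle W
angle X = 180 - 30
angle X = 150 degrees

150 degrees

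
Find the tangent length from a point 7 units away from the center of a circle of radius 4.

The tangent, radius, and line from the external point to the center form a right triangle.
The right angle is where the tangent meets the radius.
By the Pythagorean theorem: tangent² + 4² = 7²
tangent² = 49 - 16 = 33
tangent = sqrt(33)

sqrt(33)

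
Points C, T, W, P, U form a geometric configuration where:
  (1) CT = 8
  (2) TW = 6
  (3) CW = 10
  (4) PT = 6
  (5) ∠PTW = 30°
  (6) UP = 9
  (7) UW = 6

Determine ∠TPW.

Step 1: By the law of cosines on triangle PTW: PW² = 6² + 6² − 2·6·6·cos(30°) = 9.65, so PW ≈ 3.11.
Step 2: By the inverse law of cosines on triangle TPW: cos(∠TPW) = (6² + 3.11² − 6²) / (2·6·3.11) = 9.65/37.27 = 0.2588, so ∠TPW = 75°.

Therefore, the measure of angle ∠TPW = 75°.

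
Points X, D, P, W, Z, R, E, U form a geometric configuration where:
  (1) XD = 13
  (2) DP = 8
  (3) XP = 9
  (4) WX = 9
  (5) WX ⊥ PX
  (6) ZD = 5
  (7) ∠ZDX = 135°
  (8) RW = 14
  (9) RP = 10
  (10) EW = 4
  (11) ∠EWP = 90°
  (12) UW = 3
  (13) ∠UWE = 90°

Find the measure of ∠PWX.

Step 1: By the law of cosines on triangle WXP: WP² = 9² + 9² − 2·9·9·cos(90°) = 162, so WP = 9·√2.
Step 2: By the inverse law of cosines on triangle PWX: cos(∠PWX) = ((9·√2)² + 9² − 9²) / (2·9·√2·9) = 162/229.1 = 0.7071, so ∠PWX = 45°.

Therefore, the measure of angle ∠PWX = 45°.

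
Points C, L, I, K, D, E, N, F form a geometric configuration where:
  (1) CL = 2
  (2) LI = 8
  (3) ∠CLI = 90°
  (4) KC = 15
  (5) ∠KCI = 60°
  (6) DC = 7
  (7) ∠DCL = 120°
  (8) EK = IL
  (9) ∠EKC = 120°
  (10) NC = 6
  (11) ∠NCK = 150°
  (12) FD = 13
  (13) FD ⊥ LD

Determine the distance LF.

Step 1: By the law of cosines on triangle LCD: LD² = 2² + 7² − 2·2·7·cos(120°) = 67, so LD = √67.
Step 2: By the law of cosines on triangle LDF: LF² = √67² + 13² − 2·√67·13·cos(90°) = 236, so LF = 2·√59.

Therefore, the length of LF = 2·√59.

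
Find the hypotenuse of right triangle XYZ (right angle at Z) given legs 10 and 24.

By the Pythagorean theorem: XY^2 = XZ^2 + YZ^2
XY^2 = 10^2 + 24^2 = 100 + 576 = 676
XY = sqrt(676) = 26

26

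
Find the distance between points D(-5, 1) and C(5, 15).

The horizontal distance is |5 - -5| = 10 and the vertical distance is |15 - 1| = 14.
By the Pythagorean theorem, d = sqrt(10^2 + 14^2) = sqrt(296) = 2*sqrt(74).

2*sqrt(74)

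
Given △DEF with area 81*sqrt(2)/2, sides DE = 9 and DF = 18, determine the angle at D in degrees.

From the SAS area formula Area = (1/2)ab sin(C), rearranging gives sin(C) = 2*Area/(ab).
sin(C) = 2 * 81*sqrt(2)/2 / (162) = sqrt(2)/2.
Therefore C = arcsin(sqrt(2)/2) = 45°.
Since sin(180° - C) = sin(C), the obtuse angle 135° gives the same area, so C = 45° or C = 135°.

45° or 135°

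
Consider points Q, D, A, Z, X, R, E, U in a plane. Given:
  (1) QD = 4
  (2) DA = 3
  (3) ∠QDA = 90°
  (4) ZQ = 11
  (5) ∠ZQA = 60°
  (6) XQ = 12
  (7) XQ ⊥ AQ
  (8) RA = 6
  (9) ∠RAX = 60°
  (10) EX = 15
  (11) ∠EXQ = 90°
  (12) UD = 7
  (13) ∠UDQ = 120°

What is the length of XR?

Step 1: By the law of cosines on triangle ADQ: AQ² = 3² + 4² − 2·3·4·cos(90°) = 25, so AQ = 5.
Step 2: By the law of cosines on triangle XQA: XA² = 12² + 5² − 2·12·5·cos(90°) = 169, so XA = 13.
Step 3: By the law of cosines on triangle XAR: XR² = 13² + 6² − 2·13·6·cos(60°) = 127, so XR = √127.

Therefore, the length of XR = √127.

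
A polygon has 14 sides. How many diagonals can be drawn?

Total line segments between 14 vertices = C(14,2) = 91.
Subtract the 14 sides: 91 - 14 = 77 diagonals.

77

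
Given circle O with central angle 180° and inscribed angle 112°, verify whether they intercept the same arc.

By the inscribed angle theorem, the inscribed angle for a central angle of 180° should be 180° / 2 = 90°.
The given inscribed angle is 112°, which does not equal 90°.
Therefore, no, they do not correspond to the same arc.

No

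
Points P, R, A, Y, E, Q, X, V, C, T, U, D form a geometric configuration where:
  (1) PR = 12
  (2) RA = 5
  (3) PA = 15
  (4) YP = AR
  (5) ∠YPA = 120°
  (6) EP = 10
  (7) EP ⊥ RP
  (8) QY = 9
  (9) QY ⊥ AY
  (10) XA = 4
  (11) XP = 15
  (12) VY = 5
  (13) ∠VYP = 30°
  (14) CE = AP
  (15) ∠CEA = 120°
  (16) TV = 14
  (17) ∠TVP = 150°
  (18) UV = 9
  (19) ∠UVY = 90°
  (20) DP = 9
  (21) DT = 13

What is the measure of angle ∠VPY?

From the given relations: YP = AR = 5.
Step 1: By the law of cosines on triangle PYV: PV² = 5² + 5² − 2·5·5·cos(30°) = 6.7, so PV ≈ 2.59.
Step 2: By the inverse law of cosines on triangle VPY: cos(∠VPY) = (2.59² + 5² − 5²) / (2·2.59·5) = 6.7/25.88 = 0.2588, so ∠VPY = 75°.

Therefore, the measure of angle ∠VPY = 75°.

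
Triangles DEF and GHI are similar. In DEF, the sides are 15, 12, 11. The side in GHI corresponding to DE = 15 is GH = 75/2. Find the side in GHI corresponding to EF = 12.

k = 75/2/15 = 5/2. HI = 5/2 * 12 = 30.

30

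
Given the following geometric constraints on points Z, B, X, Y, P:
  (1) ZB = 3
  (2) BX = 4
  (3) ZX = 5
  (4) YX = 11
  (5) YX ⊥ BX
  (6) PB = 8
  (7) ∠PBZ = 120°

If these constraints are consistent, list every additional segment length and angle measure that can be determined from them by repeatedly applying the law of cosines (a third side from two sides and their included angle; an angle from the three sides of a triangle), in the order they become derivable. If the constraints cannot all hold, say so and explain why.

The constraints are consistent. Derivable facts, in order:
After 1 step:
- BY = √137
- ZP = √97
- ∠BXZ = 36.87°
- ∠BZX = 53.13°
- ∠XBZ = 90°
After 2 steps:
- ∠BPZ = 15.3°
- ∠BYX = 19.98°
- ∠BZP = 44.7°
- ∠XBY = 70.02°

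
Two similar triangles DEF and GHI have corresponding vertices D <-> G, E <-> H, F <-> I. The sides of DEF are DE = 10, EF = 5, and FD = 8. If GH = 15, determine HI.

Similar triangles have proportional sides. Setting up the proportion:
GH / DE = HI / EF
15 / 10 = HI / 5
HI = 5 * 15 / 10 = 15/2.

15/2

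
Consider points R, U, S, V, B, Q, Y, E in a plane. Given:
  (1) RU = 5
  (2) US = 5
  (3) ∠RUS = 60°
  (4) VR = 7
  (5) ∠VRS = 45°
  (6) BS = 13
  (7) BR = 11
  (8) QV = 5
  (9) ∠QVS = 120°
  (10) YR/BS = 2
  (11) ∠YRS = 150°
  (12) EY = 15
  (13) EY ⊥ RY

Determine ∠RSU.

Step 1: By the law of cosines on triangle SUR: SR² = 5² + 5² − 2·5·5·cos(60°) = 25, so SR = 5.
Step 2: By the inverse law of cosines on triangle RSU: cos(∠RSU) = (5² + 5² − 5²) / (2·5·5) = 25/50 = 0.5, so ∠RSU = 60°.

Therefore, the measure of angle ∠RSU = 60°.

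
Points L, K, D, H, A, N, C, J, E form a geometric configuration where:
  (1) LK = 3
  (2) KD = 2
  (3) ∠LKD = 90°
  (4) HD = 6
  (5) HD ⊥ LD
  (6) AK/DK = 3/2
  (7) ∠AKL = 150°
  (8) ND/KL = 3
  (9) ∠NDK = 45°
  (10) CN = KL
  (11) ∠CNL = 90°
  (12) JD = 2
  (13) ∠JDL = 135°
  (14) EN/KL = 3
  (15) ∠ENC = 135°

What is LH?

Step 1: By the law of cosines on triangle LKD: LD² = 3² + 2² − 2·3·2·cos(90°) = 13, so LD = √13.
Step 2: By the law of cosines on triangle LDH: LH² = √13² + 6² − 2·√13·6·cos(90°) = 49, so LH = 7.

Therefore, the length of LH = 7.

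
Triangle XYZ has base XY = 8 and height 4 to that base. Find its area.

Area = (1/2)(8)(4) = 16

16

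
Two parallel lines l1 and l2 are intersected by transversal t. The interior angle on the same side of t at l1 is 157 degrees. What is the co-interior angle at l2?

Co-interior angles (same-side interior) formed by parallel lines and a transversal are supplementary (sum to 180 degrees).
The given angle is 157 degrees.
The co-interior angle = 180 - 157 = 23 degrees.

23 degrees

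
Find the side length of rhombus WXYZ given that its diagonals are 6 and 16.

Half-diagonals are 3 and 8. side = sqrt(3^2 + 8^2) = sqrt(73)

sqrt(73)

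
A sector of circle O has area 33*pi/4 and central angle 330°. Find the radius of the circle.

Sector area A = πr² × θ/360, so r² = 360A / (πθ).
r² = 360 × 33*pi/4 / (π × 330)
r² = 9
r = 3

3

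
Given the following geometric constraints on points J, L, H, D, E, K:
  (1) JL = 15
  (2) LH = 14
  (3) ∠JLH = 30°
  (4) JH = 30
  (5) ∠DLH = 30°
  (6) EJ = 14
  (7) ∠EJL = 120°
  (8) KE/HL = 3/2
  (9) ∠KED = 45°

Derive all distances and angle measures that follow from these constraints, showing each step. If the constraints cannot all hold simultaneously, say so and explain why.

These constraints are not satisfiable: by the triangle inequality in triangle LJH, (1) JL = 15 and (2) LH = 14 force JH ≤ 15 + 14 = 29, but (4) says JH = 30. No planar figure meets all of them, so nothing further can be derived.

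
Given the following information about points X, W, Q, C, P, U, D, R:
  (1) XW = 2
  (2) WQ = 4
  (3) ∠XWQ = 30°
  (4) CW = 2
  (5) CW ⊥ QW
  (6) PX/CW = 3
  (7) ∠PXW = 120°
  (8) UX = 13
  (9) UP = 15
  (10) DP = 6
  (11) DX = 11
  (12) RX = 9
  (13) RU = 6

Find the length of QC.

Step 1: By the law of cosines on triangle QWC: QC² = 4² + 2² − 2·4·2·cos(90°) = 20, so QC = 2·√5.

Therefore, the length of QC = 2·√5.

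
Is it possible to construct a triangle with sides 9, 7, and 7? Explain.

For three segments to close into a triangle, no single side can be as long as the other two combined.
The longest side is 9, and 7 + 7 = 14 > 9.
A triangle can be formed.

Yes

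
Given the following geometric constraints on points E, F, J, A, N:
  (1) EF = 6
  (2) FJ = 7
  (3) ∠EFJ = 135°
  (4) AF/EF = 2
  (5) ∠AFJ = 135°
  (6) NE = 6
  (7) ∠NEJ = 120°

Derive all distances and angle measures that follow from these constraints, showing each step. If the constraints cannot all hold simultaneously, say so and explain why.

The constraints are consistent.

From the given relations:
  AF = 2·EF = 2·6 = 12

Step 1: From EF = 6, FJ = 7, and ∠EFJ = 135°, by the law of cosines:
  EJ² = EF² + FJ² - 2·EF·FJ·cos(135°) = 36 + 49 + 59.4 = 144.4
  EJ ≈ 12.02

Step 2: From JF = 7, FA = 12, and ∠JFA = 135°, by the law of cosines:
  JA² = JF² + FA² - 2·JF·FA·cos(135°) = 49 + 144 + 118.8 = 311.8
  JA ≈ 17.66

Step 3: From JE = 12.02, EN = 6, and ∠JEN = 120°, by the law of cosines:
  JN² = JE² + EN² - 2·JE·EN·cos(120°) = 144.4 + 36 + 72.1 = 252.5
  JN ≈ 15.89

Step 4: From EF = 6, EJ = 12.02, FJ = 7, by the inverse law of cosines:
  cos(∠FEJ) = (EF² + EJ² - FJ²) / (2·EF·EJ)
  ∠FEJ = 24.32°

Step 5: From JA = 17.66, JF = 7, AF = 12, by the inverse law of cosines:
  cos(∠AJF) = (JA² + JF² - AF²) / (2·JA·JF)
  ∠AJF = 28.72°

Step 6: From JE = 12.02, JF = 7, EF = 6, by the inverse law of cosines:
  cos(∠EJF) = (JE² + JF² - EF²) / (2·JE·JF)
  ∠EJF = 20.68°

Step 7: From AF = 12, AJ = 17.66, FJ = 7, by the inverse law of cosines:
  cos(∠FAJ) = (AF² + AJ² - FJ²) / (2·AF·AJ)
  ∠FAJ = 16.28°

Step 8: From JE = 12.02, JN = 15.89, EN = 6, by the inverse law of cosines:
  cos(∠EJN) = (JE² + JN² - EN²) / (2·JE·JN)
  ∠EJN = 19.09°

Step 9: From NE = 6, NJ = 15.89, EJ = 12.02, by the inverse law of cosines:
  cos(∠ENJ) = (NE² + NJ² - EJ²) / (2·NE·NJ)
  ∠ENJ = 40.91°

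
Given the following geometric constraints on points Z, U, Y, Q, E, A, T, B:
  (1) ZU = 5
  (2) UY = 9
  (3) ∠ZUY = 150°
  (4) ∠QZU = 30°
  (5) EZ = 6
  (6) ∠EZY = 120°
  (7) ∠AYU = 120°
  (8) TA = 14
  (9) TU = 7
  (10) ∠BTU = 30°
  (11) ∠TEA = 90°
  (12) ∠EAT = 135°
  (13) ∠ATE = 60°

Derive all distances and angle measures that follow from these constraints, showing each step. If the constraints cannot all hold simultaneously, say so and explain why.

These constraints are not satisfiable: (11), (12) and (13) are the three interior angles of triangle TEA, which must sum to 180°, but 90° + 135° + 60° = 285°. No planar figure meets all of them, so nothing further can be derived.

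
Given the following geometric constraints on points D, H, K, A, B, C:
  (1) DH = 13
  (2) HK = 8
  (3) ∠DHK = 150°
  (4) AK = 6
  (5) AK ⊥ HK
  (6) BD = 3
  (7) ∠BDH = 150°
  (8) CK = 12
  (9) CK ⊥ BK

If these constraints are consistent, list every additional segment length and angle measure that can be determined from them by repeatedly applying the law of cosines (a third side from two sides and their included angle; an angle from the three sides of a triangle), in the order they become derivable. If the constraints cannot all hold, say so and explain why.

The constraints are consistent. Derivable facts, in order:
After 1 step:
- DK ≈ 20.33
- HA = 10
- HB ≈ 15.67
After 2 steps:
- ∠AHK = 36.87°
- ∠BHD = 5.49°
- ∠DBH = 24.51°
- ∠DKH = 18.65°
- ∠HAK = 53.13°
- ∠HDK = 11.35°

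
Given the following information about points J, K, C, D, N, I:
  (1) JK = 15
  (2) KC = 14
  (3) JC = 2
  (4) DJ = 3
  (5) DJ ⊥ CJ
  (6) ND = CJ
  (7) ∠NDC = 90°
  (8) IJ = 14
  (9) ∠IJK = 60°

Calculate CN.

From the given relations: ND = CJ = 2.
Step 1: By the law of cosines on triangle CJD: CD² = 2² + 3² − 2·2·3·cos(90°) = 13, so CD = √13.
Step 2: By the law of cosines on triangle CDN: CN² = √13² + 2² − 2·√13·2·cos(90°) = 17, so CN = √17.

Therefore, the length of CN = √17.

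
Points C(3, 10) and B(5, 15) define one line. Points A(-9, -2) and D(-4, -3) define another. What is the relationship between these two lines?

Slope of line 1: m1 = (15 - 10)/(5 - 3) = 5/2 = 5/2
Slope of line 2: m2 = (-3 - -2)/(-4 - -9) = -1/5 = -1/5
For parallel lines we need equal slopes: 5/2 != -1/5.
For perpendicular lines we need m1*m2 = -1: (5/2)(-1/5) = -1/2 != -1.
Since neither condition holds, the lines are neither parallel nor perpendicular.

Neither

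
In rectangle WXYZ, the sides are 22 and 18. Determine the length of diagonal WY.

A rectangle's diagonal splits it into two right triangles, with the diagonal as the hypotenuse.
By the Pythagorean theorem, d^2 = 22^2 + 18^2 = 808.
Therefore d = sqrt(808) = 2*sqrt(202).

2*sqrt(202)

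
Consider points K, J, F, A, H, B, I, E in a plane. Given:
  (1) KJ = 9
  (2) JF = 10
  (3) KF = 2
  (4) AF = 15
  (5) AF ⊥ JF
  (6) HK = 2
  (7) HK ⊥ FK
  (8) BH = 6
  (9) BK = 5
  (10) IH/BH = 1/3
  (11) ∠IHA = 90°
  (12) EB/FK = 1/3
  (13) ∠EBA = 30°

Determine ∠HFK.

Step 1: By the law of cosines on triangle FKH: FH² = 2² + 2² − 2·2·2·cos(90°) = 8, so FH = 2·√2.
Step 2: By the inverse law of cosines on triangle HFK: cos(∠HFK) = ((2·√2)² + 2² − 2²) / (2·2·√2·2) = 8/11.31 = 0.7071, so ∠HFK = 45°.

Therefore, the measure of angle ∠HFK = 45°.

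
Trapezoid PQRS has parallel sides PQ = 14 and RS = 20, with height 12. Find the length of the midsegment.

The midsegment (median) of a trapezoid connects the midpoints of the non-parallel sides.
Its length is the average of the two bases: (14 + 20) / 2 = 17.

17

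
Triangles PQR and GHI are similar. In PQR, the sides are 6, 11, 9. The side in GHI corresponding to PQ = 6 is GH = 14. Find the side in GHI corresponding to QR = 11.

Similar triangles have proportional sides. Setting up the proportion:
GH / PQ = HI / QR
14 / 6 = HI / 11
HI = 11 * 14 / 6 = 77/3.

77/3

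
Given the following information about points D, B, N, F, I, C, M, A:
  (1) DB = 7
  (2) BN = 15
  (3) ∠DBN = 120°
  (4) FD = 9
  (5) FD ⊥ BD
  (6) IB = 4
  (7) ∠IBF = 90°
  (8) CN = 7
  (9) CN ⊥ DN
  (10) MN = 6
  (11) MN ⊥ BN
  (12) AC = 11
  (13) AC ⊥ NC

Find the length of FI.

Step 1: By the law of cosines on triangle BDF: BF² = 7² + 9² − 2·7·9·cos(90°) = 130, so BF = √130.
Step 2: By the law of cosines on triangle FBI: FI² = √130² + 4² − 2·√130·4·cos(90°) = 146, so FI = √146.

Therefore, the length of FI = √146.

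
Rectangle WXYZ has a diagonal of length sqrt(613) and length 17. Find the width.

Using the Pythagorean theorem: d^2 = a^2 + b^2
b^2 = d^2 - a^2
b^2 = 613 - 289
b^2 = 324
b = sqrt(324) = 18

18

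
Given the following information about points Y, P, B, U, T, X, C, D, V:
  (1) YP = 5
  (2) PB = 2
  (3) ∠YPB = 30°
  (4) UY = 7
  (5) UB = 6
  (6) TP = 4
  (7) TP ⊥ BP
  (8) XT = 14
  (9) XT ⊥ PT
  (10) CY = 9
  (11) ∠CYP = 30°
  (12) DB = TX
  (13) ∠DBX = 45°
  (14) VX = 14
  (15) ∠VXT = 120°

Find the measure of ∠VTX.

Step 1: By the law of cosines on triangle TXV: TV² = 14² + 14² − 2·14·14·cos(120°) = 588, so TV = 14·√3.
Step 2: By the inverse law of cosines on triangle VTX: cos(∠VTX) = ((14·√3)² + 14² − 14²) / (2·14·√3·14) = 588/678.96 = 0.866, so ∠VTX = 30°.

Therefore, the measure of angle ∠VTX = 30°.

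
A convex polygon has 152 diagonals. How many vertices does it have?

Using d = n(n - 3)/2, we solve 152 = n(n - 3)/2.
So n(n - 3) = 304.
Testing n = 19: 19 * 16 = 304 = 304. Correct.
The polygon has 19 sides.

19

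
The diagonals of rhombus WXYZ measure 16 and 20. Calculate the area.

Area of a rhombus = (d1 * d2) / 2
Area = (16 * 20) / 2
Area = 320 / 2
Area = 160

160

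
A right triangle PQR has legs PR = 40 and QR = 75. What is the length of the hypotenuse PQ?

In a right triangle, the square of the hypotenuse equals the sum of the squares of the two legs.
The legs are 40 and 75, so the hypotenuse = sqrt(1600 + 5625) = sqrt(7225) = 85.

85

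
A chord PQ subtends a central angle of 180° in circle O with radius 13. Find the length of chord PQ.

Chord = 2(13) sin(90°) = 26

26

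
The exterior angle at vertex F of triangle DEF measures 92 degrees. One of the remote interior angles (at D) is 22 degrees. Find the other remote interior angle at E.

angle E = 92 - 22 = 70 degrees (exterior angle theorem).

70 degrees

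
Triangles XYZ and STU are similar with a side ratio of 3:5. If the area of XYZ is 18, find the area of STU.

The ratio of areas of similar triangles = (side ratio)^2.
Side ratio = 3:5, so area ratio = 9:25.
Area of STU / Area of XYZ = 25/9
Area of STU = 18 * 25/9 = 50

50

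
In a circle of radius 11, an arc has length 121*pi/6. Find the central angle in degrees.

Arc length L = 2πr × θ/360, so θ = 360L / (2πr).
θ = 360 × 121*pi/6 / (2π × 11)
θ = 330°
θ = 330°

330°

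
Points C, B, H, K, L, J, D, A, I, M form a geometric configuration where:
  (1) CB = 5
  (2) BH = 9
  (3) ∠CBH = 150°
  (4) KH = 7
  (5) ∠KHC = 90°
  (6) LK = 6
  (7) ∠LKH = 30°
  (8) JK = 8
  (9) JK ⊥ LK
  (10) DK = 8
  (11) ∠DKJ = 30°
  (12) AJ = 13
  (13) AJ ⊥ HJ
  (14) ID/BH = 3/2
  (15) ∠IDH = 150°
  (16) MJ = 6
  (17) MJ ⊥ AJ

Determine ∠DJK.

Step 1: By the law of cosines on triangle JKD: JD² = 8² + 8² − 2·8·8·cos(30°) = 17.15, so JD ≈ 4.14.
Step 2: By the inverse law of cosines on triangle DJK: cos(∠DJK) = (4.14² + 8² − 8²) / (2·4.14·8) = 17.15/66.26 = 0.2588, so ∠DJK = 75°.

Therefore, the measure of angle ∠DJK = 75°.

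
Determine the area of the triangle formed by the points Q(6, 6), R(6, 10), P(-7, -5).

Using the Shoelace formula for a triangle:
Area = (1/2)|x0(y1 - y2) + x1(y2 - y0) + x2(y0 - y1)|
Area = (1/2)|6(10 - -5) + 6(-5 - 6) + -7(6 - 10)|
Area = (1/2)|90 + -66 + 28|
Area = (1/2)|52|
Area = (1/2)(52)
Area = 26

26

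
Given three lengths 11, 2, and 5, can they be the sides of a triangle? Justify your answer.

No.
The triangle inequality is violated: 2 + 5 = 7 ≤ 11.
These lengths cannot form a triangle.

No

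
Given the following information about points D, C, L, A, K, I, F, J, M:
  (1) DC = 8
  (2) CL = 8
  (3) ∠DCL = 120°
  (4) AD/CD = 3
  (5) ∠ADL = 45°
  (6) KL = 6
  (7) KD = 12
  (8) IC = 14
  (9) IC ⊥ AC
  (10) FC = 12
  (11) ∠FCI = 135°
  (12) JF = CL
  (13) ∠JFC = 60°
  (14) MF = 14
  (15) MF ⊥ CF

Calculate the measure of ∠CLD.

Step 1: By the law of cosines on triangle LCD: LD² = 8² + 8² − 2·8·8·cos(120°) = 192, so LD = 8·√3.
Step 2: By the inverse law of cosines on triangle CLD: cos(∠CLD) = (8² + (8·√3)² − 8²) / (2·8·8·√3) = 192/221.7 = 0.866, so ∠CLD = 30°.

Therefore, the measure of angle ∠CLD = 30°.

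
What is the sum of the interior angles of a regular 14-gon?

The sum of interior angles of an n-sided polygon is (n - 2) * 180.
For n = 14: (14 - 2) * 180 = 12 * 180 = 2160 degrees.

2160 degrees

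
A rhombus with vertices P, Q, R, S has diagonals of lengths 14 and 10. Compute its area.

The diagonals of a rhombus divide it into four right triangles.
Each triangle has legs 14/ 2 = 7 and 10/2 = 5, so each has area (1/2)*7*5 = 35/2.
Four such triangles give total area = (d1 * d2) / 2 = 70.

70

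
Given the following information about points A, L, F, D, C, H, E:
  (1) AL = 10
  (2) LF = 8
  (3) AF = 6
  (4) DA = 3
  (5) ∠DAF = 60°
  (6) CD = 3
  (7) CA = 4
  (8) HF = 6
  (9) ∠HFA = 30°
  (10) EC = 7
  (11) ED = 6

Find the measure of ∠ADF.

Step 1: By the law of cosines on triangle DAF: DF² = 3² + 6² − 2·3·6·cos(60°) = 27, so DF = 3·√3.
Step 2: By the inverse law of cosines on triangle ADF: cos(∠ADF) = (3² + (3·√3)² − 6²) / (2·3·3·√3) = 0/31.18 = 0, so ∠ADF = 90°.

Therefore, the measure of angle ∠ADF = 90°.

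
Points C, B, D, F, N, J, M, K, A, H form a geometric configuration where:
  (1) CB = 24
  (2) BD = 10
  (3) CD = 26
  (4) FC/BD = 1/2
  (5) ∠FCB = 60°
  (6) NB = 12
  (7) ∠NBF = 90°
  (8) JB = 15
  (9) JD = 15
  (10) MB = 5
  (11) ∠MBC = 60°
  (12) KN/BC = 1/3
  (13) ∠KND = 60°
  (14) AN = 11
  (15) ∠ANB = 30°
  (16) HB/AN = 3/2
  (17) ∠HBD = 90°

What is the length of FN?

From the given relations: FC = 1/2·BD = 1/2·10 = 5.
Step 1: By the law of cosines on triangle BCF: BF² = 24² + 5² − 2·24·5·cos(60°) = 481, so BF ≈ 21.93.
Step 2: By the law of cosines on triangle FBN: FN² = 21.93² + 12² − 2·21.93·12·cos(90°) = 625, so FN = 25.

Therefore, the length of FN = 25.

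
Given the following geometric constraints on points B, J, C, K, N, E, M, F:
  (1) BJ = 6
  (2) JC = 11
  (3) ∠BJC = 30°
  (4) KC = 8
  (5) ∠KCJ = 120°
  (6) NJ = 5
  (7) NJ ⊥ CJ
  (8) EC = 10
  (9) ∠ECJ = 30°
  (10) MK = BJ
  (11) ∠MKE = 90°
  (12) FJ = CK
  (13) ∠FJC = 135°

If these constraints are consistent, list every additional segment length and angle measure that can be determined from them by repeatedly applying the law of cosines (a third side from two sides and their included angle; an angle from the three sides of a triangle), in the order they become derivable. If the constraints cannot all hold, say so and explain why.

The constraints are consistent. Derivable facts, in order:
After 1 step:
- BC ≈ 6.53
- CF ≈ 17.59
- CN = √146
- JE ≈ 5.52
- JK ≈ 16.52
After 2 steps:
- ∠BCJ = 27.33°
- ∠CBJ = 122.67°
- ∠CEJ = 85.08°
- ∠CFJ = 26.24°
- ∠CJE = 64.92°
- ∠CJK = 24.79°
- ∠CKJ = 35.21°
- ∠CNJ = 65.56°
- ∠FCJ = 18.76°
- ∠JCN = 24.44°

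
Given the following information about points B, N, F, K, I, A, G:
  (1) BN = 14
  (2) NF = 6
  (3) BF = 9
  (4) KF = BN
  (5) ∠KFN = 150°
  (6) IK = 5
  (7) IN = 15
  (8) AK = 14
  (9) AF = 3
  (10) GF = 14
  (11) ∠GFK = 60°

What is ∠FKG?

From the given relations: KF = BN = 14.
Step 1: By the law of cosines on triangle KFG: KG² = 14² + 14² − 2·14·14·cos(60°) = 196, so KG = 14.
Step 2: By the inverse law of cosines on triangle FKG: cos(∠FKG) = (14² + 14² − 14²) / (2·14·14) = 196/392 = 0.5, so ∠FKG = 60°.

Therefore, the measure of angle ∠FKG = 60°.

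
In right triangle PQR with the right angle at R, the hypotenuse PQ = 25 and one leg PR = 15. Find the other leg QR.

Rearranging the Pythagorean theorem to solve for the unknown leg:
leg^2 = hypotenuse^2 - known_leg^2 = 625 - 225 = 400
leg = sqrt(400) = 20.

20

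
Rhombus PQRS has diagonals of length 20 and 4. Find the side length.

Half-diagonals are 10 and 2. side = sqrt(10^2 + 2^2) = sqrt(104) = 2*sqrt(26)

2*sqrt(26)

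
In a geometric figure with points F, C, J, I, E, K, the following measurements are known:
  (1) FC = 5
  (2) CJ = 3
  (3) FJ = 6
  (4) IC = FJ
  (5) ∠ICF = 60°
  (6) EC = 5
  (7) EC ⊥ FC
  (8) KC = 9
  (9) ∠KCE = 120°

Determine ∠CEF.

Step 1: By the law of cosines on triangle ECF: EF² = 5² + 5² − 2·5·5·cos(90°) = 50, so EF = 5·√2.
Step 2: By the inverse law of cosines on triangle CEF: cos(∠CEF) = (5² + (5·√2)² − 5²) / (2·5·5·√2) = 50/70.71 = 0.7071, so ∠CEF = 45°.

Therefore, the measure of angle ∠CEF = 45°.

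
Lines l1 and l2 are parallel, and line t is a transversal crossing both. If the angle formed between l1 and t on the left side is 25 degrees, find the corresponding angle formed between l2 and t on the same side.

Corresponding angles formed by parallel lines and a transversal are equal.
The given angle is 25 degrees.
The corresponding angle = 25 degrees.

25 degrees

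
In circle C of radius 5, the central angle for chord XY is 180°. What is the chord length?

Chord length = 2r sin(θ/2)
= 2 × 5 × sin(180°/2)
= 2 × 5 × sin(90°)
= 10

10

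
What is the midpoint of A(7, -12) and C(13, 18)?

The midpoint is the point halfway along the segment.
Move half the horizontal distance: 7 + (13 - 7)/2 = 7 + 6/2 = 10
Move half the vertical distance: -12 + (18 - -12)/2 = -12 + 30/2 = 3
Midpoint = (10, 3)

(10, 3)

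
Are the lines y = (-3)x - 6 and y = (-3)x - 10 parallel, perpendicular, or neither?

Slope of line 1: m1 = -3
Slope of line 2: m2 = -3
m1 = m2, so the lines are parallel.

Parallel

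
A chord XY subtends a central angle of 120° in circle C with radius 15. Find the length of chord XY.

Chord = 2(15) sin(60°) = 15*sqrt(3)

15*sqrt(3)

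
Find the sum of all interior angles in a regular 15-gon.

The sum of interior angles of an n-sided polygon is (n - 2) * 180.
For n = 15: (15 - 2) * 180 = 13 * 180 = 2340 degrees.

2340 degrees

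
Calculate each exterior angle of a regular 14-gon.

Each exterior angle of a regular n-gon is 360 / n.
For n = 14: 360 / 14 = 180/7 degrees.

180/7 degrees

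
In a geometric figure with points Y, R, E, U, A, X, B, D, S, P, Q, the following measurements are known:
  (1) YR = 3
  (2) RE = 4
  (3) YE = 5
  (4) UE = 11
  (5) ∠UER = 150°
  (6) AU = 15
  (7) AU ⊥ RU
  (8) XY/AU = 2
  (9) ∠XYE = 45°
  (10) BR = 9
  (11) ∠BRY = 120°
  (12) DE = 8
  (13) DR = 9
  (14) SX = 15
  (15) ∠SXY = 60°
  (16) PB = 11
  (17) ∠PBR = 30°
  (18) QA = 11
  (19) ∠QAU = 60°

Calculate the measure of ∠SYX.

From the given relations: XY = 2·AU = 2·15 = 30.
Step 1: By the law of cosines on triangle YXS: YS² = 30² + 15² − 2·30·15·cos(60°) = 675, so YS = 15·√3.
Step 2: By the inverse law of cosines on triangle SYX: cos(∠SYX) = ((15·√3)² + 30² − 15²) / (2·15·√3·30) = 1350/1558.85 = 0.866, so ∠SYX = 30°.

Therefore, the measure of angle ∠SYX = 30°.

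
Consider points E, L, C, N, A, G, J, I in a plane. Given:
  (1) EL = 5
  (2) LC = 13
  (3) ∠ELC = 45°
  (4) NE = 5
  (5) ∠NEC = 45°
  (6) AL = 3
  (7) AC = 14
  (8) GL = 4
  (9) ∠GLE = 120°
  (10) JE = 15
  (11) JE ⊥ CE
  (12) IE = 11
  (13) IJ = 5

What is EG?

Step 1: By the law of cosines on triangle ELG: EG² = 5² + 4² − 2·5·4·cos(120°) = 61, so EG = √61.

Therefore, the length of EG = √61.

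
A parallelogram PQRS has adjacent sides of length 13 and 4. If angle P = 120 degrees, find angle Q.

In a parallelogram, consecutive angles are supplementary (sum to 180°).
angle Q = 180 - angle P
angle Q = 180 - 120
angle Q = 60 degrees

60 degrees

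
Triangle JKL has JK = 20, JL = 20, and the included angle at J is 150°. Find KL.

When two sides and the included angle are known, the law of cosines gives the third side.
c^2 = a^2 + b^2 - 2ab cos(C) generalizes the Pythagorean theorem to non-right triangles.
Here: KL^2 = 400 + 400 - 800*(-sqrt(3)/2) = 400*sqrt(3) + 800
KL = 20*sqrt(sqrt(3) + 2)

20*sqrt(sqrt(3) + 2)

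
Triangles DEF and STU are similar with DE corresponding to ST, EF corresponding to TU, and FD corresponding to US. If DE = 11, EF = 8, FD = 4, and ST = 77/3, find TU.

k = 77/3/11 = 7/3. TU = 7/3 * 8 = 56/3.

56/3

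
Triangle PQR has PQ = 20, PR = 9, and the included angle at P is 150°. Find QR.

When two sides and the included angle are known, the law of cosines gives the third side.
c^2 = a^2 + b^2 - 2ab cos(C) generalizes the Pythagorean theorem to non-right triangles.
Here: QR^2 = 400 + 81 - 360*(-sqrt(3)/2) = 180*sqrt(3) + 481
QR = sqrt(180*sqrt(3) + 481)

sqrt(180*sqrt(3) + 481)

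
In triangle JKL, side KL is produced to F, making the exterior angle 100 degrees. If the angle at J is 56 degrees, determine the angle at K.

The exterior angle theorem states that an exterior angle equals the sum of the two non-adjacent interior angles.
So 100 = 56 + angle K, which gives angle K = 100 - 56 = 44 degrees.

44 degrees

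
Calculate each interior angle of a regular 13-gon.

Each interior angle of a regular n-gon is (n - 2) * 180 / n.
For n = 13: (13 - 2) * 180 / 13 = 1980/13 = 1980/13 degrees.

1980/13 degrees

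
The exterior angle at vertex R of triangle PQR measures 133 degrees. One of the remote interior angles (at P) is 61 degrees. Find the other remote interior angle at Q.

The exterior angle theorem states that an exterior angle equals the sum of the two non-adjacent interior angles.
So 133 = 61 + angle Q, which gives angle Q = 133 - 61 = 72 degrees.

72 degrees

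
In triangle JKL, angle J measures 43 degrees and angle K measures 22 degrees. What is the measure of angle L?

angle L = 180 - 43 - 22 = 115 degrees.

115 degrees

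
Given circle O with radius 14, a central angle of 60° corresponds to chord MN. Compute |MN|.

Chord length = 2r sin(θ/2)
= 2 × 14 × sin(60°/2)
= 2 × 14 × sin(30°)
= 14

14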